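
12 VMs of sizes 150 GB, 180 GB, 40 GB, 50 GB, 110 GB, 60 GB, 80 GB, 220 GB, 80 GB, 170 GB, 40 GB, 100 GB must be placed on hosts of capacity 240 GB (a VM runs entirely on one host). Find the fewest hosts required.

Total = 220 + 180 + 170 + 150 + 110 + 100 + 80 + 80 + 60 + 50 + 40 + 40 = 1280 GB.
Lower bound: ⌈1280/240⌉ = 6 hosts.
A packing using 6 hosts:
  host 1: 220 = 220
  host 2: 180 + 60 = 240
  host 3: 170 + 50 = 220
  host 4: 150 + 80 = 230
  host 5: 110 + 100 = 210
  host 6: 80 + 40 + 40 = 160
This matches the lower bound, so 6 is optimal.

6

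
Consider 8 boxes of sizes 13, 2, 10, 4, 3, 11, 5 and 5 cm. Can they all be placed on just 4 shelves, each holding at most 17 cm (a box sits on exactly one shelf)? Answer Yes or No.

A valid assignment using 4 shelves:
  shelf 1: 13 + 4 = 17
  shelf 2: 11 + 5 = 16
  shelf 3: 10 + 5 + 2 = 17
  shelf 4: 3 = 3
Every load is within 17 cm, so 4 shelves suffice.

Yes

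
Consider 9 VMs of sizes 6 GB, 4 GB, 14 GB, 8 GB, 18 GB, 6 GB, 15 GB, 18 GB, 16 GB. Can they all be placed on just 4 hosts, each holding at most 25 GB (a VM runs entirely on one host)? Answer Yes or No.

Total = 105 GB; ⌈105/25⌉ = 5.
At least 5 hosts are required, but only 4 are allowed.

No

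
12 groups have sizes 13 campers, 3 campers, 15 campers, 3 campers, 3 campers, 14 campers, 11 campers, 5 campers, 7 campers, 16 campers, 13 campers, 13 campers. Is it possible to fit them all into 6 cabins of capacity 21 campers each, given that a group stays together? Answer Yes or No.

Total = 116 campers; ⌈116/21⌉ = 6.
7 groups each exceed half the capacity and cannot share a cabin, forcing at least 7 cabins.
At least 7 cabins are required, but only 6 are allowed.

No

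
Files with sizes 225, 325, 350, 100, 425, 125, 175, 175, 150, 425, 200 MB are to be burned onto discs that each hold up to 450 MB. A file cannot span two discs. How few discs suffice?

Total = 425 + 425 + 350 + 325 + 225 + 200 + 175 + 175 + 150 + 125 + 100 = 2675 MB.
Lower bound: ⌈2675/450⌉ = 6 discs.
A packing using 7 discs:
  disc 1: 425 = 425
  disc 2: 425 = 425
  disc 3: 350 + 100 = 450
  disc 4: 325 + 125 = 450
  disc 5: 225 + 200 = 425
  disc 6: 175 + 175 = 350
  disc 7: 150 = 150
No arrangement into 6 discs stays within capacity, so 7 is optimal.

7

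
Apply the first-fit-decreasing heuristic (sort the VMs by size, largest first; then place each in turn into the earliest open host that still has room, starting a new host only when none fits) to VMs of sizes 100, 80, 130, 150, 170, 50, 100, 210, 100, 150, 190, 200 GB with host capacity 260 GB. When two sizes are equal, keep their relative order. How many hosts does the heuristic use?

7

Sorted descending: 210, 200, 190, 170, 150, 150, 130, 100, 100, 100, 80, 50.
  210 → host 1 (new)  [load 210/260]
  200 → host 2 (new)  [load 200/260]
  190 → host 3 (new)  [load 190/260]
  170 → host 4 (new)  [load 170/260]
  150 → host 5 (new)  [load 150/260]
  150 → host 6 (new)  [load 150/260]
  130 → host 7 (new)  [load 130/260]
  100 → host 5  [load 250/260]
  100 → host 6  [load 250/260]
  100 → host 7  [load 230/260]
  80 → host 4  [load 250/260]
  50 → host 1  [load 260/260]
7 hosts opened.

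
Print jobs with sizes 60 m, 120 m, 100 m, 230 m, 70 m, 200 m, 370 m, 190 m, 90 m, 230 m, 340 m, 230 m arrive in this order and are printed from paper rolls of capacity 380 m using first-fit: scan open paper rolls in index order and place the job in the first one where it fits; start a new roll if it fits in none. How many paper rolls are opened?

8

  60 → roll 1 (new)  [load 60/380]
  120 → roll 1  [load 180/380]
  100 → roll 1  [load 280/380]
  230 → roll 2 (new)  [load 230/380]
  70 → roll 1  [load 350/380]
  200 → roll 3 (new)  [load 200/380]
  370 → roll 4 (new)  [load 370/380]
  190 → roll 5 (new)  [load 190/380]
  90 → roll 2  [load 320/380]
  230 → roll 6 (new)  [load 230/380]
  340 → roll 7 (new)  [load 340/380]
  230 → roll 8 (new)  [load 230/380]
8 paper rolls opened.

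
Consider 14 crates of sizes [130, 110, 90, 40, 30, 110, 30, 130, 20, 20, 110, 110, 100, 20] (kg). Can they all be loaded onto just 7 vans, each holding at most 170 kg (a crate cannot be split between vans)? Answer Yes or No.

Total = 1050 kg; ⌈1050/170⌉ = 7.
8 crates each exceed half the capacity and cannot share a van, forcing at least 8 vans.
At least 8 vans are required, but only 7 are allowed.

No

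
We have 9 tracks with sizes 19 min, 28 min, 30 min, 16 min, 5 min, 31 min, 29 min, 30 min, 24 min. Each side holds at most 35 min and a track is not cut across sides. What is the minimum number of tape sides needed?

Total = 31 + 30 + 30 + 29 + 28 + 24 + 19 + 16 + 5 = 212 min.
Lower bound: ⌈212/35⌉ = 7 tape sides.
A packing using 7 tape sides:
  side 1: 31 = 31
  side 2: 30 + 5 = 35
  side 3: 30 = 30
  side 4: 29 = 29
  side 5: 28 = 28
  side 6: 24 = 24
  side 7: 19 + 16 = 35
This matches the lower bound, so 7 is optimal.

7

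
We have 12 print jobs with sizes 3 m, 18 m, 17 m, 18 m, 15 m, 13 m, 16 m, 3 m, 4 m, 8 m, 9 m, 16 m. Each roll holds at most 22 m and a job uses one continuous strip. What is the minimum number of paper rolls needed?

Total = 18 + 18 + 17 + 16 + 16 + 15 + 13 + 9 + 8 + 4 + 3 + 3 = 140 m.
Lower bound: ⌈140/22⌉ = 7 paper rolls.
A packing using 8 paper rolls:
  roll 1: 18 + 4 = 22
  roll 2: 18 + 3 = 21
  roll 3: 17 + 3 = 20
  roll 4: 16 = 16
  roll 5: 16 = 16
  roll 6: 15 = 15
  roll 7: 13 + 9 = 22
  roll 8: 8 = 8
No arrangement into 7 paper rolls stays within capacity, so 8 is optimal.

8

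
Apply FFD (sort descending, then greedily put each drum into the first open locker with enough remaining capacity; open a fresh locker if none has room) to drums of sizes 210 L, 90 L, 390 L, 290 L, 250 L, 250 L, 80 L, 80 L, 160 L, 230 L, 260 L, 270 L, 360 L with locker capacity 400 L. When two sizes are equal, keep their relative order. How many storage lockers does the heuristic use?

Sorted descending: 390, 360, 290, 270, 260, 250, 250, 230, 210, 160, 90, 80, 80.
  390 → locker 1 (new)  [load 390/400]
  360 → locker 2 (new)  [load 360/400]
  290 → locker 3 (new)  [load 290/400]
  270 → locker 4 (new)  [load 270/400]
  260 → locker 5 (new)  [load 260/400]
  250 → locker 6 (new)  [load 250/400]
  250 → locker 7 (new)  [load 250/400]
  230 → locker 8 (new)  [load 230/400]
  210 → locker 9 (new)  [load 210/400]
  160 → locker 8  [load 390/400]
  90 → locker 3  [load 380/400]
  80 → locker 4  [load 350/400]
  80 → locker 5  [load 340/400]
9 storage lockers opened.

9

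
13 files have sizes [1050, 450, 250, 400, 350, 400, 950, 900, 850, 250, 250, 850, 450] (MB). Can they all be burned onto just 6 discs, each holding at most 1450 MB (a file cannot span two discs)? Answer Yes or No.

Yes

A valid assignment using 6 discs:
  disc 1: 1050 + 400 = 1450
  disc 2: 950 + 450 = 1400
  disc 3: 900 + 450 = 1350
  disc 4: 850 + 400 = 1250
  disc 5: 850 + 350 + 250 = 1450
  disc 6: 250 + 250 = 500
Every load is within 1450 MB, so 6 discs suffice.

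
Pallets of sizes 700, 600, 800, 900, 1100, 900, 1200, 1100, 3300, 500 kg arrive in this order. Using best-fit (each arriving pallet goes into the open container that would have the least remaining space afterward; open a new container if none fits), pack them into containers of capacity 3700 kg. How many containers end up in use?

4

  700 → container 1 (new)  [load 700/3700]
  600 → container 1  [load 1300/3700]
  800 → container 1  [load 2100/3700]
  900 → container 1  [load 3000/3700]
  1100 → container 2 (new)  [load 1100/3700]
  900 → container 2  [load 2000/3700]
  1200 → container 2  [load 3200/3700]
  1100 → container 3 (new)  [load 1100/3700]
  3300 → container 4 (new)  [load 3300/3700]
  500 → container 2  [load 3700/3700]
4 containers opened.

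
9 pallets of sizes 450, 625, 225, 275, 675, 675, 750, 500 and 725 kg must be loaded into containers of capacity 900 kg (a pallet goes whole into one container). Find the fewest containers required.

Total = 750 + 725 + 675 + 675 + 625 + 500 + 450 + 275 + 225 = 4900 kg.
Lower bound: ⌈4900/900⌉ = 6 containers.
A packing using 7 containers:
  container 1: 750 = 750
  container 2: 725 = 725
  container 3: 675 + 225 = 900
  container 4: 675 = 675
  container 5: 625 + 275 = 900
  container 6: 500 = 500
  container 7: 450 = 450
No arrangement into 6 containers stays within capacity, so 7 is optimal.

7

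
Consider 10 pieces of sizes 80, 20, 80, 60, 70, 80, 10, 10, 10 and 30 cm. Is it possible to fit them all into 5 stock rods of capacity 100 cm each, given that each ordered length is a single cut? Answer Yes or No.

A valid assignment using 5 stock rods:
  stock rod 1: 80 + 20 = 100
  stock rod 2: 80 + 10 + 10 = 100
  stock rod 3: 80 + 10 = 90
  stock rod 4: 70 + 30 = 100
  stock rod 5: 60 = 60
Every load is within 100 cm, so 5 stock rods suffice.

Yes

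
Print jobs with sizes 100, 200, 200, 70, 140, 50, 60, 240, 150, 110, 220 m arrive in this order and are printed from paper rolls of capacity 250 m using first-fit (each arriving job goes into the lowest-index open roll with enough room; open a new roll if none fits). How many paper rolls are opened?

  100 → roll 1 (new)  [load 100/250]
  200 → roll 2 (new)  [load 200/250]
  200 → roll 3 (new)  [load 200/250]
  70 → roll 1  [load 170/250]
  140 → roll 4 (new)  [load 140/250]
  50 → roll 1  [load 220/250]
  60 → roll 4  [load 200/250]
  240 → roll 5 (new)  [load 240/250]
  150 → roll 6 (new)  [load 150/250]
  110 → roll 7 (new)  [load 110/250]
  220 → roll 8 (new)  [load 220/250]
8 paper rolls opened.

8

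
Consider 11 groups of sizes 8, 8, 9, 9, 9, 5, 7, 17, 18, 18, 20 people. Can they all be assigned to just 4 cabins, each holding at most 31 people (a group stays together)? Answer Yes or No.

No

Total = 128 people; ⌈128/31⌉ = 5.
At least 5 cabins are required, but only 4 are allowed.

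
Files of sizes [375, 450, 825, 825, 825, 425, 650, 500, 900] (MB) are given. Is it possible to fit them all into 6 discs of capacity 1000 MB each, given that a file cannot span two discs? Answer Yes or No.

Total = 5775 MB; ⌈5775/1000⌉ = 6.
The bound of 6 does not rule out 6, but exhaustive search shows no assignment into 6 discs of capacity 1000 MB exists — the minimum is 7.

No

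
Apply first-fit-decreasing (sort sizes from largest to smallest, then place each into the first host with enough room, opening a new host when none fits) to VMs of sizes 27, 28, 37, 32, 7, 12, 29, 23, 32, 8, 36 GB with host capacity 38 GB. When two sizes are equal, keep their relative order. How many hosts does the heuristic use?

Sorted descending: 37, 36, 32, 32, 29, 28, 27, 23, 12, 8, 7.
  37 → host 1 (new)  [load 37/38]
  36 → host 2 (new)  [load 36/38]
  32 → host 3 (new)  [load 32/38]
  32 → host 4 (new)  [load 32/38]
  29 → host 5 (new)  [load 29/38]
  28 → host 6 (new)  [load 28/38]
  27 → host 7 (new)  [load 27/38]
  23 → host 8 (new)  [load 23/38]
  12 → host 8  [load 35/38]
  8 → host 5  [load 37/38]
  7 → host 6  [load 35/38]
8 hosts opened.

8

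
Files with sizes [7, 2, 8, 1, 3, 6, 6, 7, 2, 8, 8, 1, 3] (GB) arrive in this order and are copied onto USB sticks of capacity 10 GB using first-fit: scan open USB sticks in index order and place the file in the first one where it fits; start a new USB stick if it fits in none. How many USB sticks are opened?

7

  7 → USB stick 1 (new)  [load 7/10]
  2 → USB stick 1  [load 9/10]
  8 → USB stick 2 (new)  [load 8/10]
  1 → USB stick 1  [load 10/10]
  3 → USB stick 3 (new)  [load 3/10]
  6 → USB stick 3  [load 9/10]
  6 → USB stick 4 (new)  [load 6/10]
  7 → USB stick 5 (new)  [load 7/10]
  2 → USB stick 2  [load 10/10]
  8 → USB stick 6 (new)  [load 8/10]
  8 → USB stick 7 (new)  [load 8/10]
  1 → USB stick 3  [load 10/10]
  3 → USB stick 4  [load 9/10]
7 USB sticks opened.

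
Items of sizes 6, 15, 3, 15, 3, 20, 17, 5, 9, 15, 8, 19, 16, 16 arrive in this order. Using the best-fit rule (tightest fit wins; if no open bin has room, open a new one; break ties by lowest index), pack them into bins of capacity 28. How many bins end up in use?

8

  6 → bin 1 (new)  [load 6/28]
  15 → bin 1  [load 21/28]
  3 → bin 1  [load 24/28]
  15 → bin 2 (new)  [load 15/28]
  3 → bin 1  [load 27/28]
  20 → bin 3 (new)  [load 20/28]
  17 → bin 4 (new)  [load 17/28]
  5 → bin 3  [load 25/28]
  9 → bin 4  [load 26/28]
  15 → bin 5 (new)  [load 15/28]
  8 → bin 2  [load 23/28]
  19 → bin 6 (new)  [load 19/28]
  16 → bin 7 (new)  [load 16/28]
  16 → bin 8 (new)  [load 16/28]
8 bins opened.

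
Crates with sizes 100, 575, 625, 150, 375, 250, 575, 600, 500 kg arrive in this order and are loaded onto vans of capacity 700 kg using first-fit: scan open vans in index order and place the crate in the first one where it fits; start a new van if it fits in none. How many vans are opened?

  100 → van 1 (new)  [load 100/700]
  575 → van 1  [load 675/700]
  625 → van 2 (new)  [load 625/700]
  150 → van 3 (new)  [load 150/700]
  375 → van 3  [load 525/700]
  250 → van 4 (new)  [load 250/700]
  575 → van 5 (new)  [load 575/700]
  600 → van 6 (new)  [load 600/700]
  500 → van 7 (new)  [load 500/700]
7 vans opened.

7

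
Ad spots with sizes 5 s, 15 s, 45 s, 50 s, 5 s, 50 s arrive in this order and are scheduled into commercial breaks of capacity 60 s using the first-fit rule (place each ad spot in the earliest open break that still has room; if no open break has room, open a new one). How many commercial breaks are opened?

  5 → break 1 (new)  [load 5/60]
  15 → break 1  [load 20/60]
  45 → break 2 (new)  [load 45/60]
  50 → break 3 (new)  [load 50/60]
  5 → break 1  [load 25/60]
  50 → break 4 (new)  [load 50/60]
4 commercial breaks opened.

4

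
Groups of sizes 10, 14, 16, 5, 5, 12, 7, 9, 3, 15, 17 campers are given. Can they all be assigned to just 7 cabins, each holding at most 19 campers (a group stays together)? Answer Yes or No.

Yes

A valid assignment using 7 cabins:
  cabin 1: 17 = 17
  cabin 2: 16 + 3 = 19
  cabin 3: 15 = 15
  cabin 4: 14 + 5 = 19
  cabin 5: 12 + 7 = 19
  cabin 6: 10 + 9 = 19
  cabin 7: 5 = 5
Every load is within 19 campers, so 7 cabins suffice.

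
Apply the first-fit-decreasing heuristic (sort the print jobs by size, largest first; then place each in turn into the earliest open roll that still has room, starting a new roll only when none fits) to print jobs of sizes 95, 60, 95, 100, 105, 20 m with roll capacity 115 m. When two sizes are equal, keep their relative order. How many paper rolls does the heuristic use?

Sorted descending: 105, 100, 95, 95, 60, 20.
  105 → roll 1 (new)  [load 105/115]
  100 → roll 2 (new)  [load 100/115]
  95 → roll 3 (new)  [load 95/115]
  95 → roll 4 (new)  [load 95/115]
  60 → roll 5 (new)  [load 60/115]
  20 → roll 3  [load 115/115]
5 paper rolls opened.

5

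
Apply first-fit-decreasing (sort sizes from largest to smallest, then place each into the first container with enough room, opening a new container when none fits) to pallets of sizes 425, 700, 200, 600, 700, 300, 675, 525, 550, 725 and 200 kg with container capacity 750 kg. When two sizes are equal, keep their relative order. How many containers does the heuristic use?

8

Sorted descending: 725, 700, 700, 675, 600, 550, 525, 425, 300, 200, 200.
  725 → container 1 (new)  [load 725/750]
  700 → container 2 (new)  [load 700/750]
  700 → container 3 (new)  [load 700/750]
  675 → container 4 (new)  [load 675/750]
  600 → container 5 (new)  [load 600/750]
  550 → container 6 (new)  [load 550/750]
  525 → container 7 (new)  [load 525/750]
  425 → container 8 (new)  [load 425/750]
  300 → container 8  [load 725/750]
  200 → container 6  [load 750/750]
  200 → container 7  [load 725/750]
8 containers opened.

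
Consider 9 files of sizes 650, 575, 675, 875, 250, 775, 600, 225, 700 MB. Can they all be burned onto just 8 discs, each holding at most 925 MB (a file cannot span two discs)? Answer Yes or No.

Yes

A valid assignment using 7 discs:
  disc 1: 875 = 875
  disc 2: 775 = 775
  disc 3: 700 + 225 = 925
  disc 4: 675 + 250 = 925
  disc 5: 650 = 650
  disc 6: 600 = 600
  disc 7: 575 = 575
That uses only 7 ≤ 8, so 8 discs are enough.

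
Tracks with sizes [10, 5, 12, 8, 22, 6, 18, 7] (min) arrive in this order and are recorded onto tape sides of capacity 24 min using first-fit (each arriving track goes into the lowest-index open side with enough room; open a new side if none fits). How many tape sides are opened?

5

  10 → side 1 (new)  [load 10/24]
  5 → side 1  [load 15/24]
  12 → side 2 (new)  [load 12/24]
  8 → side 1  [load 23/24]
  22 → side 3 (new)  [load 22/24]
  6 → side 2  [load 18/24]
  18 → side 4 (new)  [load 18/24]
  7 → side 5 (new)  [load 7/24]
5 tape sides opened.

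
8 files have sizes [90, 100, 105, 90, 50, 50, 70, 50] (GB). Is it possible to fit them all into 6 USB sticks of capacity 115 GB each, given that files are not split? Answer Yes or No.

Total = 605 GB; ⌈605/115⌉ = 6.
The bound of 6 does not rule out 6, but exhaustive search shows no assignment into 6 USB sticks of capacity 115 GB exists — the minimum is 7.

No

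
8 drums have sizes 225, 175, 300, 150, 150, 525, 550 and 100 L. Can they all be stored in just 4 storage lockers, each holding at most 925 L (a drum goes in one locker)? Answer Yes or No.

Yes

A valid assignment using 3 storage lockers:
  locker 1: 550 + 300 = 850
  locker 2: 525 + 225 + 175 = 925
  locker 3: 150 + 150 + 100 = 400
That uses only 3 ≤ 4, so 4 storage lockers are enough.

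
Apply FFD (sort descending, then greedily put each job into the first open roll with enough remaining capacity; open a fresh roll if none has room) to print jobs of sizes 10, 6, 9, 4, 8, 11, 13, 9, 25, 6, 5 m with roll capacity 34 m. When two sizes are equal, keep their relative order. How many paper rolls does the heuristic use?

4

Sorted descending: 25, 13, 11, 10, 9, 9, 8, 6, 6, 5, 4.
  25 → roll 1 (new)  [load 25/34]
  13 → roll 2 (new)  [load 13/34]
  11 → roll 2  [load 24/34]
  10 → roll 2  [load 34/34]
  9 → roll 1  [load 34/34]
  9 → roll 3 (new)  [load 9/34]
  8 → roll 3  [load 17/34]
  6 → roll 3  [load 23/34]
  6 → roll 3  [load 29/34]
  5 → roll 3  [load 34/34]
  4 → roll 4 (new)  [load 4/34]
4 paper rolls opened.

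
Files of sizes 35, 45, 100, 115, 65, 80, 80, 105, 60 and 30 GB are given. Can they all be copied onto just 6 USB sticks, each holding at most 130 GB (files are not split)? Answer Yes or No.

A valid assignment using 6 USB sticks:
  USB stick 1: 115 = 115
  USB stick 2: 105 = 105
  USB stick 3: 100 + 30 = 130
  USB stick 4: 80 + 45 = 125
  USB stick 5: 80 + 35 = 115
  USB stick 6: 65 + 60 = 125
Every load is within 130 GB, so 6 USB sticks suffice.

Yes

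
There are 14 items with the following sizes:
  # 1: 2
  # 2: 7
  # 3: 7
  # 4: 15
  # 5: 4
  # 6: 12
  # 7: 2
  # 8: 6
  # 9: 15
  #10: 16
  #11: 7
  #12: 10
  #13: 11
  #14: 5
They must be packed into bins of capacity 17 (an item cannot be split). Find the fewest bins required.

8

Total = 16 + 15 + 15 + 12 + 11 + 10 + 7 + 7 + 7 + 6 + 5 + 4 + 2 + 2 = 119.
Lower bound: ⌈119/17⌉ = 7 bins.
A packing using 8 bins:
  bin 1: 16 = 16
  bin 2: 15 + 2 = 17
  bin 3: 15 + 2 = 17
  bin 4: 12 + 5 = 17
  bin 5: 11 + 6 = 17
  bin 6: 10 + 7 = 17
  bin 7: 7 + 7 = 14
  bin 8: 4 = 4
No arrangement into 7 bins stays within capacity, so 8 is optimal.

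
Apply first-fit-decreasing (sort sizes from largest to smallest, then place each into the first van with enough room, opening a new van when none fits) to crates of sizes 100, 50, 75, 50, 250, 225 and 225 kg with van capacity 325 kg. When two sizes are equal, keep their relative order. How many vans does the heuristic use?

Sorted descending: 250, 225, 225, 100, 75, 50, 50.
  250 → van 1 (new)  [load 250/325]
  225 → van 2 (new)  [load 225/325]
  225 → van 3 (new)  [load 225/325]
  100 → van 2  [load 325/325]
  75 → van 1  [load 325/325]
  50 → van 3  [load 275/325]
  50 → van 3  [load 325/325]
3 vans opened.

3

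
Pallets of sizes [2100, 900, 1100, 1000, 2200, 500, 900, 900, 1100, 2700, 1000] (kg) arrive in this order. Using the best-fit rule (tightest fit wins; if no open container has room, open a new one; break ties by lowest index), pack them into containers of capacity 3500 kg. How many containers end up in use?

  2100 → container 1 (new)  [load 2100/3500]
  900 → container 1  [load 3000/3500]
  1100 → container 2 (new)  [load 1100/3500]
  1000 → container 2  [load 2100/3500]
  2200 → container 3 (new)  [load 2200/3500]
  500 → container 1  [load 3500/3500]
  900 → container 3  [load 3100/3500]
  900 → container 2  [load 3000/3500]
  1100 → container 4 (new)  [load 1100/3500]
  2700 → container 5 (new)  [load 2700/3500]
  1000 → container 4  [load 2100/3500]
5 containers opened.

5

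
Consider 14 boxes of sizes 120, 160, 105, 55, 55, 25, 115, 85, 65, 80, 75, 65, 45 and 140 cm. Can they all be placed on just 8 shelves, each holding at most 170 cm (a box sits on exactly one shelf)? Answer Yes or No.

Yes

A valid assignment using 8 shelves:
  shelf 1: 160 = 160
  shelf 2: 140 + 25 = 165
  shelf 3: 120 + 45 = 165
  shelf 4: 115 + 55 = 170
  shelf 5: 105 + 65 = 170
  shelf 6: 85 + 80 = 165
  shelf 7: 75 + 65 = 140
  shelf 8: 55 = 55
Every load is within 170 cm, so 8 shelves suffice.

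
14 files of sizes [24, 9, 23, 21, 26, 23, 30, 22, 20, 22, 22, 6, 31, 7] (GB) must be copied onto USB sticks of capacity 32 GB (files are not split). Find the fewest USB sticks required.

11

Total = 31 + 30 + 26 + 24 + 23 + 23 + 22 + 22 + 22 + 21 + 20 + 9 + 7 + 6 = 286 GB.
Lower bound: ⌈286/32⌉ = 9 USB sticks.
Also, 11 files each exceed 16 GB, and no two of those can share a USB stick, so at least 11 USB sticks are needed.
A packing using 11 USB sticks:
  USB stick 1: 31 = 31
  USB stick 2: 30 = 30
  USB stick 3: 26 + 6 = 32
  USB stick 4: 24 + 7 = 31
  USB stick 5: 23 + 9 = 32
  USB stick 6: 23 = 23
  USB stick 7: 22 = 22
  USB stick 8: 22 = 22
  USB stick 9: 22 = 22
  USB stick 10: 21 = 21
  USB stick 11: 20 = 20
This matches the lower bound, so 11 is optimal.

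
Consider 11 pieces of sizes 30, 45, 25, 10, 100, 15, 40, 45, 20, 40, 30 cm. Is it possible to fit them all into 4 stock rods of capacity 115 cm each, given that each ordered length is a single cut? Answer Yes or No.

A valid assignment using 4 stock rods:
  stock rod 1: 100 + 15 = 115
  stock rod 2: 45 + 45 + 25 = 115
  stock rod 3: 40 + 40 + 30 = 110
  stock rod 4: 30 + 20 + 10 = 60
Every load is within 115 cm, so 4 stock rods suffice.

Yes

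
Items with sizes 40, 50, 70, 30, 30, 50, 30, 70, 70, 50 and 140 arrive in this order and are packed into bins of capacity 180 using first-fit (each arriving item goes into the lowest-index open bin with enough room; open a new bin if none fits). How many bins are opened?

  40 → bin 1 (new)  [load 40/180]
  50 → bin 1  [load 90/180]
  70 → bin 1  [load 160/180]
  30 → bin 2 (new)  [load 30/180]
  30 → bin 2  [load 60/180]
  50 → bin 2  [load 110/180]
  30 → bin 2  [load 140/180]
  70 → bin 3 (new)  [load 70/180]
  70 → bin 3  [load 140/180]
  50 → bin 4 (new)  [load 50/180]
  140 → bin 5 (new)  [load 140/180]
5 bins opened.

5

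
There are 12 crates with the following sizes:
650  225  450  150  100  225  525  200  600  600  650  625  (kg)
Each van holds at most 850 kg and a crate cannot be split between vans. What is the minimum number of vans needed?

Total = 650 + 650 + 625 + 600 + 600 + 525 + 450 + 225 + 225 + 200 + 150 + 100 = 5000 kg.
Lower bound: ⌈5000/850⌉ = 6 vans.
Also, 7 crates each exceed 425 kg, and no two of those can share a van, so at least 7 vans are needed.
A packing using 7 vans:
  van 1: 650 + 200 = 850
  van 2: 650 + 150 = 800
  van 3: 625 + 225 = 850
  van 4: 600 + 225 = 825
  van 5: 600 + 100 = 700
  van 6: 525 = 525
  van 7: 450 = 450
This matches the lower bound, so 7 is optimal.

7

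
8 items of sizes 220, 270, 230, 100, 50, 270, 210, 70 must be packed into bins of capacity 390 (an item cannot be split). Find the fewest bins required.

Total = 270 + 270 + 230 + 220 + 210 + 100 + 70 + 50 = 1420.
Lower bound: ⌈1420/390⌉ = 4 bins.
Also, 5 items each exceed 195, and no two of those can share a bin, so at least 5 bins are needed.
A packing using 5 bins:
  bin 1: 270 + 100 = 370
  bin 2: 270 + 70 + 50 = 390
  bin 3: 230 = 230
  bin 4: 220 = 220
  bin 5: 210 = 210
This matches the lower bound, so 5 is optimal.

5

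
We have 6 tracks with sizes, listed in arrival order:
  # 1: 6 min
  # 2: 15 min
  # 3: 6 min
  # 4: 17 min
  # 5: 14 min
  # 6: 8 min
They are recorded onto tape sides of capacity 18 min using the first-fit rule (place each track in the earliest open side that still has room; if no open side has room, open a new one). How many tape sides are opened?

  6 → side 1 (new)  [load 6/18]
  15 → side 2 (new)  [load 15/18]
  6 → side 1  [load 12/18]
  17 → side 3 (new)  [load 17/18]
  14 → side 4 (new)  [load 14/18]
  8 → side 5 (new)  [load 8/18]
5 tape sides opened.

5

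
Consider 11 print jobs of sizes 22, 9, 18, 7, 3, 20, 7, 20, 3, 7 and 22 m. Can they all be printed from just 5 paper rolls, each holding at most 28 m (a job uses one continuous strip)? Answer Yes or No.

Total = 138 m; ⌈138/28⌉ = 5.
The bound of 5 does not rule out 5, but exhaustive search shows no assignment into 5 paper rolls of capacity 28 m exists — the minimum is 6.

No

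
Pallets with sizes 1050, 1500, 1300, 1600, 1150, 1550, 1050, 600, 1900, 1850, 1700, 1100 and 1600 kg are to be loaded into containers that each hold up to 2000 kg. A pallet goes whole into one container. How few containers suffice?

12

Total = 1900 + 1850 + 1700 + 1600 + 1600 + 1550 + 1500 + 1300 + 1150 + 1100 + 1050 + 1050 + 600 = 17950 kg.
Lower bound: ⌈17950/2000⌉ = 9 containers.
Also, 12 pallets each exceed 1000 kg, and no two of those can share a container, so at least 12 containers are needed.
A packing using 12 containers:
  container 1: 1900 = 1900
  container 2: 1850 = 1850
  container 3: 1700 = 1700
  container 4: 1600 = 1600
  container 5: 1600 = 1600
  container 6: 1550 = 1550
  container 7: 1500 = 1500
  container 8: 1300 + 600 = 1900
  container 9: 1150 = 1150
  container 10: 1100 = 1100
  container 11: 1050 = 1050
  container 12: 1050 = 1050
This matches the lower bound, so 12 is optimal.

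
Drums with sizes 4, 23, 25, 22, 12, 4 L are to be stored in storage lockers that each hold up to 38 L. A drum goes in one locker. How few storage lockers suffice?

3

Total = 25 + 23 + 22 + 12 + 4 + 4 = 90 L.
Lower bound: ⌈90/38⌉ = 3 storage lockers.
A packing using 3 storage lockers:
  locker 1: 25 + 12 = 37
  locker 2: 23 + 4 + 4 = 31
  locker 3: 22 = 22
This matches the lower bound, so 3 is optimal.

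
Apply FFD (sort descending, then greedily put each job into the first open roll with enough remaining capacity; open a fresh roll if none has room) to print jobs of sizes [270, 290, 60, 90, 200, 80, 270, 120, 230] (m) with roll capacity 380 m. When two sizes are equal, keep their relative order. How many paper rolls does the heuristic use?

Sorted descending: 290, 270, 270, 230, 200, 120, 90, 80, 60.
  290 → roll 1 (new)  [load 290/380]
  270 → roll 2 (new)  [load 270/380]
  270 → roll 3 (new)  [load 270/380]
  230 → roll 4 (new)  [load 230/380]
  200 → roll 5 (new)  [load 200/380]
  120 → roll 4  [load 350/380]
  90 → roll 1  [load 380/380]
  80 → roll 2  [load 350/380]
  60 → roll 3  [load 330/380]
5 paper rolls opened.

5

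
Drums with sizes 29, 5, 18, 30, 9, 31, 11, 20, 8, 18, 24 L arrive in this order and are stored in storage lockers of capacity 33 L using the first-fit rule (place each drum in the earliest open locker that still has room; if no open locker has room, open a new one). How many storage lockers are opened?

7

  29 → locker 1 (new)  [load 29/33]
  5 → locker 2 (new)  [load 5/33]
  18 → locker 2  [load 23/33]
  30 → locker 3 (new)  [load 30/33]
  9 → locker 2  [load 32/33]
  31 → locker 4 (new)  [load 31/33]
  11 → locker 5 (new)  [load 11/33]
  20 → locker 5  [load 31/33]
  8 → locker 6 (new)  [load 8/33]
  18 → locker 6  [load 26/33]
  24 → locker 7 (new)  [load 24/33]
7 storage lockers opened.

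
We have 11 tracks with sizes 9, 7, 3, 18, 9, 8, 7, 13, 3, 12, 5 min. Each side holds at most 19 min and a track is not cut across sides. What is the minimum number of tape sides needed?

Total = 18 + 13 + 12 + 9 + 9 + 8 + 7 + 7 + 5 + 3 + 3 = 94 min.
Lower bound: ⌈94/19⌉ = 5 tape sides.
A packing using 6 tape sides:
  side 1: 18 = 18
  side 2: 13 + 5 = 18
  side 3: 12 + 7 = 19
  side 4: 9 + 9 = 18
  side 5: 8 + 7 + 3 = 18
  side 6: 3 = 3
No arrangement into 5 tape sides stays within capacity, so 6 is optimal.

6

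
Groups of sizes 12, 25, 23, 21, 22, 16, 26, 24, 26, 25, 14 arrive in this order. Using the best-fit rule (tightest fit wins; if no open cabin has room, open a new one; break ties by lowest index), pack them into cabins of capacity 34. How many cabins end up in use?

  12 → cabin 1 (new)  [load 12/34]
  25 → cabin 2 (new)  [load 25/34]
  23 → cabin 3 (new)  [load 23/34]
  21 → cabin 1  [load 33/34]
  22 → cabin 4 (new)  [load 22/34]
  16 → cabin 5 (new)  [load 16/34]
  26 → cabin 6 (new)  [load 26/34]
  24 → cabin 7 (new)  [load 24/34]
  26 → cabin 8 (new)  [load 26/34]
  25 → cabin 9 (new)  [load 25/34]
  14 → cabin 5  [load 30/34]
9 cabins opened.

9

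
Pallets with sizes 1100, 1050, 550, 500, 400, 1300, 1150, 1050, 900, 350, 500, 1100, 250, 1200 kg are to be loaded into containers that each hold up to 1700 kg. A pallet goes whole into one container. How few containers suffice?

8

Total = 1300 + 1200 + 1150 + 1100 + 1100 + 1050 + 1050 + 900 + 550 + 500 + 500 + 400 + 350 + 250 = 11400 kg.
Lower bound: ⌈11400/1700⌉ = 7 containers.
Also, 8 pallets each exceed 850 kg, and no two of those can share a container, so at least 8 containers are needed.
A packing using 8 containers:
  container 1: 1300 + 400 = 1700
  container 2: 1200 + 500 = 1700
  container 3: 1150 + 550 = 1700
  container 4: 1100 + 500 = 1600
  container 5: 1100 + 350 + 250 = 1700
  container 6: 1050 = 1050
  container 7: 1050 = 1050
  container 8: 900 = 900
This matches the lower bound, so 8 is optimal.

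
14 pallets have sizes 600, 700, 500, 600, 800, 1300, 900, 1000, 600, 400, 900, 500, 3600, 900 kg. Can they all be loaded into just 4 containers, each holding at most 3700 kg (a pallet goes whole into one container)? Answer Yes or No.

Yes

A valid assignment using 4 containers:
  container 1: 3600 = 3600
  container 2: 1300 + 1000 + 900 + 500 = 3700
  container 3: 900 + 900 + 800 + 700 + 400 = 3700
  container 4: 600 + 600 + 600 + 500 = 2300
Every load is within 3700 kg, so 4 containers suffice.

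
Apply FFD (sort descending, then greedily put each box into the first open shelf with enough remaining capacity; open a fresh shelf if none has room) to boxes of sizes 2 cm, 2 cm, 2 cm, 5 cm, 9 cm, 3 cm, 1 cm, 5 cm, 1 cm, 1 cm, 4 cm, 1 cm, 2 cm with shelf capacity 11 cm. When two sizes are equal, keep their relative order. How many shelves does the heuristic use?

4

Sorted descending: 9, 5, 5, 4, 3, 2, 2, 2, 2, 1, 1, 1, 1.
  9 → shelf 1 (new)  [load 9/11]
  5 → shelf 2 (new)  [load 5/11]
  5 → shelf 2  [load 10/11]
  4 → shelf 3 (new)  [load 4/11]
  3 → shelf 3  [load 7/11]
  2 → shelf 1  [load 11/11]
  2 → shelf 3  [load 9/11]
  2 → shelf 3  [load 11/11]
  2 → shelf 4 (new)  [load 2/11]
  1 → shelf 2  [load 11/11]
  1 → shelf 4  [load 3/11]
  1 → shelf 4  [load 4/11]
  1 → shelf 4  [load 5/11]
4 shelves opened.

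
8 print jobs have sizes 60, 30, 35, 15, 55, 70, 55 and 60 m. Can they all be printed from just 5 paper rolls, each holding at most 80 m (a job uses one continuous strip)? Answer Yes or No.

Total = 380 m; ⌈380/80⌉ = 5.
The bound of 5 does not rule out 5, but exhaustive search shows no assignment into 5 paper rolls of capacity 80 m exists — the minimum is 6.

No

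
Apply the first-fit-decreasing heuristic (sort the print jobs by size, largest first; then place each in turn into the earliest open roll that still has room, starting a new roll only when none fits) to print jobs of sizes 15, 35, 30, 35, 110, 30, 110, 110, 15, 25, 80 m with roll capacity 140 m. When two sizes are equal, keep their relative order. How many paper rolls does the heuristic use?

5

Sorted descending: 110, 110, 110, 80, 35, 35, 30, 30, 25, 15, 15.
  110 → roll 1 (new)  [load 110/140]
  110 → roll 2 (new)  [load 110/140]
  110 → roll 3 (new)  [load 110/140]
  80 → roll 4 (new)  [load 80/140]
  35 → roll 4  [load 115/140]
  35 → roll 5 (new)  [load 35/140]
  30 → roll 1  [load 140/140]
  30 → roll 2  [load 140/140]
  25 → roll 3  [load 135/140]
  15 → roll 4  [load 130/140]
  15 → roll 5  [load 50/140]
5 paper rolls opened.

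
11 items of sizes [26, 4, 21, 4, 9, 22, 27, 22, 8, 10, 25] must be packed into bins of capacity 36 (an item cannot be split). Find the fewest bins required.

Total = 27 + 26 + 25 + 22 + 22 + 21 + 10 + 9 + 8 + 4 + 4 = 178.
Lower bound: ⌈178/36⌉ = 5 bins.
Also, 6 items each exceed 18, and no two of those can share a bin, so at least 6 bins are needed.
A packing using 6 bins:
  bin 1: 27 + 9 = 36
  bin 2: 26 + 10 = 36
  bin 3: 25 + 8 = 33
  bin 4: 22 + 4 + 4 = 30
  bin 5: 22 = 22
  bin 6: 21 = 21
This matches the lower bound, so 6 is optimal.

6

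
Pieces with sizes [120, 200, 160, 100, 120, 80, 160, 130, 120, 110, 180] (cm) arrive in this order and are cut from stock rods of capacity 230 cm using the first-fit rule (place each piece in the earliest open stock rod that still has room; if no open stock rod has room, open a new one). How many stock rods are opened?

  120 → stock rod 1 (new)  [load 120/230]
  200 → stock rod 2 (new)  [load 200/230]
  160 → stock rod 3 (new)  [load 160/230]
  100 → stock rod 1  [load 220/230]
  120 → stock rod 4 (new)  [load 120/230]
  80 → stock rod 4  [load 200/230]
  160 → stock rod 5 (new)  [load 160/230]
  130 → stock rod 6 (new)  [load 130/230]
  120 → stock rod 7 (new)  [load 120/230]
  110 → stock rod 7  [load 230/230]
  180 → stock rod 8 (new)  [load 180/230]
8 stock rods opened.

8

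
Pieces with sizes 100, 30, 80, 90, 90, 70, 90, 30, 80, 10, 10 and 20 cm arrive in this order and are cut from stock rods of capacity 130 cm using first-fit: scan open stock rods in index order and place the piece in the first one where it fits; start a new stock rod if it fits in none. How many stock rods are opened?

7

  100 → stock rod 1 (new)  [load 100/130]
  30 → stock rod 1  [load 130/130]
  80 → stock rod 2 (new)  [load 80/130]
  90 → stock rod 3 (new)  [load 90/130]
  90 → stock rod 4 (new)  [load 90/130]
  70 → stock rod 5 (new)  [load 70/130]
  90 → stock rod 6 (new)  [load 90/130]
  30 → stock rod 2  [load 110/130]
  80 → stock rod 7 (new)  [load 80/130]
  10 → stock rod 2  [load 120/130]
  10 → stock rod 2  [load 130/130]
  20 → stock rod 3  [load 110/130]
7 stock rods opened.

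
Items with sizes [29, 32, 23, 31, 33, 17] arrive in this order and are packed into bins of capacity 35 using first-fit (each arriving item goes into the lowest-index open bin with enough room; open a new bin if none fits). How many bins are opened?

6

  29 → bin 1 (new)  [load 29/35]
  32 → bin 2 (new)  [load 32/35]
  23 → bin 3 (new)  [load 23/35]
  31 → bin 4 (new)  [load 31/35]
  33 → bin 5 (new)  [load 33/35]
  17 → bin 6 (new)  [load 17/35]
6 bins opened.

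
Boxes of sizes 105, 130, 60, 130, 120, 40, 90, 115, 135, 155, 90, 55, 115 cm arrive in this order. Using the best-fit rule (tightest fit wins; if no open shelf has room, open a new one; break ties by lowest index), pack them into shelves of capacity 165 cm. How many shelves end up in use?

10

  105 → shelf 1 (new)  [load 105/165]
  130 → shelf 2 (new)  [load 130/165]
  60 → shelf 1  [load 165/165]
  130 → shelf 3 (new)  [load 130/165]
  120 → shelf 4 (new)  [load 120/165]
  40 → shelf 4  [load 160/165]
  90 → shelf 5 (new)  [load 90/165]
  115 → shelf 6 (new)  [load 115/165]
  135 → shelf 7 (new)  [load 135/165]
  155 → shelf 8 (new)  [load 155/165]
  90 → shelf 9 (new)  [load 90/165]
  55 → shelf 5  [load 145/165]
  115 → shelf 10 (new)  [load 115/165]
10 shelves opened.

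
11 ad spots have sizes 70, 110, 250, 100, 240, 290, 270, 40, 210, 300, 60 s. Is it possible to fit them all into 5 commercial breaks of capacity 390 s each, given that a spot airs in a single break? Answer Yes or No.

No

Total = 1940 s; ⌈1940/390⌉ = 5.
6 ad spots each exceed half the capacity and cannot share a break, forcing at least 6 commercial breaks.
At least 6 commercial breaks are required, but only 5 are allowed.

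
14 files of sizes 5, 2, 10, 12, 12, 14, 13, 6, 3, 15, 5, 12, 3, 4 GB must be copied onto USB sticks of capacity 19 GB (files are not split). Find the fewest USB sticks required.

7

Total = 15 + 14 + 13 + 12 + 12 + 12 + 10 + 6 + 5 + 5 + 4 + 3 + 3 + 2 = 116 GB.
Lower bound: ⌈116/19⌉ = 7 USB sticks.
A packing using 7 USB sticks:
  USB stick 1: 15 + 4 = 19
  USB stick 2: 14 + 5 = 19
  USB stick 3: 13 + 6 = 19
  USB stick 4: 12 + 5 + 2 = 19
  USB stick 5: 12 + 3 + 3 = 18
  USB stick 6: 12 = 12
  USB stick 7: 10 = 10
This matches the lower bound, so 7 is optimal.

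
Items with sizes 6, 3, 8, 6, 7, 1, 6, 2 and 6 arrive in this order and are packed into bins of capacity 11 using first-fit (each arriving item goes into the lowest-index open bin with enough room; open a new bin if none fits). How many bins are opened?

  6 → bin 1 (new)  [load 6/11]
  3 → bin 1  [load 9/11]
  8 → bin 2 (new)  [load 8/11]
  6 → bin 3 (new)  [load 6/11]
  7 → bin 4 (new)  [load 7/11]
  1 → bin 1  [load 10/11]
  6 → bin 5 (new)  [load 6/11]
  2 → bin 2  [load 10/11]
  6 → bin 6 (new)  [load 6/11]
6 bins opened.

6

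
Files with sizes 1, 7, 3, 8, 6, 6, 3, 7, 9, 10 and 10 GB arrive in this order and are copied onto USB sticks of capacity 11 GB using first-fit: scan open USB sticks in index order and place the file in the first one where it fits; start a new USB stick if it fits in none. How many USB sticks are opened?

  1 → USB stick 1 (new)  [load 1/11]
  7 → USB stick 1  [load 8/11]
  3 → USB stick 1  [load 11/11]
  8 → USB stick 2 (new)  [load 8/11]
  6 → USB stick 3 (new)  [load 6/11]
  6 → USB stick 4 (new)  [load 6/11]
  3 → USB stick 2  [load 11/11]
  7 → USB stick 5 (new)  [load 7/11]
  9 → USB stick 6 (new)  [load 9/11]
  10 → USB stick 7 (new)  [load 10/11]
  10 → USB stick 8 (new)  [load 10/11]
8 USB sticks opened.

8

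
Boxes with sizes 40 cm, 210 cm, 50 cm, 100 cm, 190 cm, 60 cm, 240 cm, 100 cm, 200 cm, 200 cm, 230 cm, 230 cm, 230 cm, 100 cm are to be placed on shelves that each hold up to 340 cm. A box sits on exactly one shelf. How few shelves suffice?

8

Total = 240 + 230 + 230 + 230 + 210 + 200 + 200 + 190 + 100 + 100 + 100 + 60 + 50 + 40 = 2180 cm.
Lower bound: ⌈2180/340⌉ = 7 shelves.
Also, 8 boxes each exceed 170 cm, and no two of those can share a shelf, so at least 8 shelves are needed.
A packing using 8 shelves:
  shelf 1: 240 + 100 = 340
  shelf 2: 230 + 100 = 330
  shelf 3: 230 + 100 = 330
  shelf 4: 230 + 60 + 50 = 340
  shelf 5: 210 + 40 = 250
  shelf 6: 200 = 200
  shelf 7: 200 = 200
  shelf 8: 190 = 190
This matches the lower bound, so 8 is optimal.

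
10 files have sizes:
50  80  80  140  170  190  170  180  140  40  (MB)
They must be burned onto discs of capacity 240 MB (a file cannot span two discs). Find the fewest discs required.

6

Total = 190 + 180 + 170 + 170 + 140 + 140 + 80 + 80 + 50 + 40 = 1240 MB.
Lower bound: ⌈1240/240⌉ = 6 discs.
A packing using 6 discs:
  disc 1: 190 + 50 = 240
  disc 2: 180 + 40 = 220
  disc 3: 170 = 170
  disc 4: 170 = 170
  disc 5: 140 + 80 = 220
  disc 6: 140 + 80 = 220
This matches the lower bound, so 6 is optimal.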